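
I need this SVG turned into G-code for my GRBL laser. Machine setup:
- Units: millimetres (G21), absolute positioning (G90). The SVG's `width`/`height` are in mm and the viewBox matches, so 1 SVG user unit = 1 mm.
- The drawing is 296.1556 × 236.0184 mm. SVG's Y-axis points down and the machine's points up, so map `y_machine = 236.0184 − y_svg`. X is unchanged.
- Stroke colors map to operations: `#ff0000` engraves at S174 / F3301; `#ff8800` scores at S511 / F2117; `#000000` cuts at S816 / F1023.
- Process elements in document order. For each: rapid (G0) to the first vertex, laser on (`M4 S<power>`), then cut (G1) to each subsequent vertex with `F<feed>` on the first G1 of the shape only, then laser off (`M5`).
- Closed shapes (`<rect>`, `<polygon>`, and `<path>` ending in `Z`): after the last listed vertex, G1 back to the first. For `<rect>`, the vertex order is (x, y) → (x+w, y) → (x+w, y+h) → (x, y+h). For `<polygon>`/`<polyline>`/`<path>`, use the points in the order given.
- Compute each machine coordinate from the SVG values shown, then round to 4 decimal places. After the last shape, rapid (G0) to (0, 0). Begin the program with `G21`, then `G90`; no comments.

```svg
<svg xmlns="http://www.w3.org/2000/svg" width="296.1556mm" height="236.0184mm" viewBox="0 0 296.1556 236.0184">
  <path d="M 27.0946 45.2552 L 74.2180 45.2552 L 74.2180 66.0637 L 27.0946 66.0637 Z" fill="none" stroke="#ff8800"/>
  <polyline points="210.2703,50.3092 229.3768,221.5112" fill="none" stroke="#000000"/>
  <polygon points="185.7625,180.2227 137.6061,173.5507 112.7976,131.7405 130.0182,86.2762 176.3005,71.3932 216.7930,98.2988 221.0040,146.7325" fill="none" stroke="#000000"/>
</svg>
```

Since the viewBox matches the mm dimensions, user units are millimetres directly. The only transform is the Y-flip y_m = 236.0184 − y_svg.

Shape 1 is a rectangle drawn with `<path>`. Its stroke #ff8800 means score at S511, F2117. After flipping Y the toolpath is (27.0946,190.7632) → (74.2180,190.7632) → (74.2180,169.9547) → (27.0946,169.9547) → (27.0946,190.7632), returning to the start.

Shape 2 is a line segment drawn with `<polyline>`. Its stroke #000000 means cut at S816, F1023. After flipping Y the toolpath is (210.2703,185.7092) → (229.3768,14.5072).

Shape 3 is a regular polygon drawn with `<polygon>`. Its stroke #000000 means cut at S816, F1023. After flipping Y the toolpath is (185.7625,55.7957) → (137.6061,62.4677) → (112.7976,104.2779) → (130.0182,149.7422) → (176.3005,164.6252) → (216.7930,137.7196) → (221.0040,89.2859) → (185.7625,55.7957), returning to the start.

G21
G90
G0 X27.0946 Y190.7632
M4 S511
G1 X74.2180 Y190.7632 F2117
G1 X74.2180 Y169.9547
G1 X27.0946 Y169.9547
G1 X27.0946 Y190.7632
M5
G0 X210.2703 Y185.7092
M4 S816
G1 X229.3768 Y14.5072 F1023
M5
G0 X185.7625 Y55.7957
M4 S816
G1 X137.6061 Y62.4677 F1023
G1 X112.7976 Y104.2779
G1 X130.0182 Y149.7422
G1 X176.3005 Y164.6252
G1 X216.7930 Y137.7196
G1 X221.0040 Y89.2859
G1 X185.7625 Y55.7957
M5
G0 X0.0000 Y0.0000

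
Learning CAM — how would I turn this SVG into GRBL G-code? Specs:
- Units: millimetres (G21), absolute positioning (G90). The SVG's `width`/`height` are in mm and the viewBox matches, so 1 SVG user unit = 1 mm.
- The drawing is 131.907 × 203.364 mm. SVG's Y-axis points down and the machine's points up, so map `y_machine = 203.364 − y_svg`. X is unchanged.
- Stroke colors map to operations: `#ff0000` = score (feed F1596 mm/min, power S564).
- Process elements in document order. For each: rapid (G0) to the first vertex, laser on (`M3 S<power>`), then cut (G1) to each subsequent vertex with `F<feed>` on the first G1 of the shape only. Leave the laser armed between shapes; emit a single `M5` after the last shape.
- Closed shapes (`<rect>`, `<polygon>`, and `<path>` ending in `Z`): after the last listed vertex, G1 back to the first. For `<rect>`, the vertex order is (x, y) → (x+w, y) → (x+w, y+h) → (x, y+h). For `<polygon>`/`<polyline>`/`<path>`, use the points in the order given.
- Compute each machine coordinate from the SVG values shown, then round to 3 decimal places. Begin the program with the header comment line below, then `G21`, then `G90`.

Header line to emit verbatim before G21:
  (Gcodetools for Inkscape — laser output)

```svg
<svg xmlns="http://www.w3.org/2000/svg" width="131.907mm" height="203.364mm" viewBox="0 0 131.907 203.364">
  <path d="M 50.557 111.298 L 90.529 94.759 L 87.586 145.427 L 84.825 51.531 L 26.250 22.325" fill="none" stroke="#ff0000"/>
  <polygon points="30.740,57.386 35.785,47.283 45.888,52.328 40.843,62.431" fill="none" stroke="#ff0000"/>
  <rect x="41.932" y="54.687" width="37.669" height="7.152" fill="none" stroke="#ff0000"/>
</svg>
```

(Gcodetools for Inkscape — laser output)
G21
G90
G0 X50.557 Y92.066
M3 S564
G1 X90.529 Y108.605 F1596
G1 X87.586 Y57.937
G1 X84.825 Y151.833
G1 X26.250 Y181.039
G0 X30.740 Y145.978
M3 S564
G1 X35.785 Y156.081 F1596
G1 X45.888 Y151.036
G1 X40.843 Y140.933
G1 X30.740 Y145.978
G0 X41.932 Y148.677
M3 S564
G1 X79.601 Y148.677 F1596
G1 X79.601 Y141.525
G1 X41.932 Y141.525
G1 X41.932 Y148.677
M5

viewBox `0 0 131.907 203.364` with mm width/height → 1 unit = 1 mm. Flip: y_m = 203.364 − y_svg.

**Shape 1** — `<path>` open polyline, stroke `#ff0000` → score (S564, F1596). Machine vertices: (50.557,92.066) → (90.529,108.605) → (87.586,57.937) → (84.825,151.833) → (26.250,181.039). Open path.

**Shape 2** — `<polygon>` regular polygon, stroke `#ff0000` → score (S564, F1596). Machine vertices: (30.740,145.978) → (35.785,156.081) → (45.888,151.036) → (40.843,140.933) → (30.740,145.978). Closed: final G1 returns to the first vertex.

**Shape 3** — `<rect>` rectangle, stroke `#ff0000` → score (S564, F1596). Machine vertices: (41.932,148.677) → (79.601,148.677) → (79.601,141.525) → (41.932,141.525) → (41.932,148.677). Closed: final G1 returns to the first vertex.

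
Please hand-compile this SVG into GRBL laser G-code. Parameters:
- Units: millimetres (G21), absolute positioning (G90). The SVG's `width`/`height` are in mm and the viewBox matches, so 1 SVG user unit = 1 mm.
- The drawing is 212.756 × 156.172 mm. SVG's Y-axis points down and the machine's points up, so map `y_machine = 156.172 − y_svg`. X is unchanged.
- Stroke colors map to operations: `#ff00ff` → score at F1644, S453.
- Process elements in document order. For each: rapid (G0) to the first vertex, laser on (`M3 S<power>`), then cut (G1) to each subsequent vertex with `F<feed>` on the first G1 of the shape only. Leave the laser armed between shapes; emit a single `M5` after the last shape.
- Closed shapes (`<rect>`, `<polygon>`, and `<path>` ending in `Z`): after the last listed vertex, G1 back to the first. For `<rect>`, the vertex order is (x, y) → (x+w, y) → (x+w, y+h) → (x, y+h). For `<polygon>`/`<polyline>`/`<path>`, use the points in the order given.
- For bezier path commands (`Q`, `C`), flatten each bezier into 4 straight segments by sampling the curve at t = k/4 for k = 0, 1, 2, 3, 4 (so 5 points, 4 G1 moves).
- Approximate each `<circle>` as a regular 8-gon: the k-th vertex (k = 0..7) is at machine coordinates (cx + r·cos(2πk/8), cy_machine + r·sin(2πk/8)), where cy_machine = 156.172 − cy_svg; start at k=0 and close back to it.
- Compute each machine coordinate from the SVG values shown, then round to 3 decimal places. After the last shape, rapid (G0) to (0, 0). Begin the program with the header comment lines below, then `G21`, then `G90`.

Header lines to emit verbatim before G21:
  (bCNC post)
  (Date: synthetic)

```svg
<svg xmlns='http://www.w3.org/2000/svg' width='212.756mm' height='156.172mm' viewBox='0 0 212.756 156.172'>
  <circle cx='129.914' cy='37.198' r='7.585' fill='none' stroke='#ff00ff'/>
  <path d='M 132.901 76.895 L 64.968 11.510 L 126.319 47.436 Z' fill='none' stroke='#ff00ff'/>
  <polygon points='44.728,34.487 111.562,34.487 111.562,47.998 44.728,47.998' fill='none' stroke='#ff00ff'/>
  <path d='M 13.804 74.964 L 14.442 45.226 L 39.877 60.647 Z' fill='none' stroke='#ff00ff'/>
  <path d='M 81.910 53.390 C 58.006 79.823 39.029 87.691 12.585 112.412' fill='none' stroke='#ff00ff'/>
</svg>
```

Since the viewBox matches the mm dimensions, user units are millimetres directly. The only transform is the Y-flip y_m = 156.172 − y_svg.

Shape 1 is a circle drawn with `<circle>`. Its stroke #ff00ff means score at S453, F1644. After flipping Y the toolpath is (137.499,118.974) → (135.277,124.337) → (129.914,126.559) → (124.551,124.337) → (122.329,118.974) → (124.551,113.611) → (129.914,111.389) → (135.277,113.611) → (137.499,118.974), returning to the start.

Shape 2 is a closed polygon drawn with `<path>`. Its stroke #ff00ff means score at S453, F1644. After flipping Y the toolpath is (132.901,79.277) → (64.968,144.662) → (126.319,108.736) → (132.901,79.277), returning to the start.

Shape 3 is a rectangle drawn with `<polygon>`. Its stroke #ff00ff means score at S453, F1644. After flipping Y the toolpath is (44.728,121.685) → (111.562,121.685) → (111.562,108.174) → (44.728,108.174) → (44.728,121.685), returning to the start.

Shape 4 is a regular polygon drawn with `<path>`. Its stroke #ff00ff means score at S453, F1644. After flipping Y the toolpath is (13.804,81.208) → (14.442,110.946) → (39.877,95.525) → (13.804,81.208), returning to the start.

Shape 5 is a cubic bezier drawn with `<path>`. Its stroke #ff00ff means score at S453, F1644. After flipping Y the toolpath is (81.910,102.782) → (64.712,85.885) → (48.200,72.629) → (31.212,59.694) → (12.585,43.760).

(bCNC post)
(Date: synthetic)
G21
G90
G0 X137.499 Y118.974
M3 S453
G1 X135.277 Y124.337 F1644
G1 X129.914 Y126.559
G1 X124.551 Y124.337
G1 X122.329 Y118.974
G1 X124.551 Y113.611
G1 X129.914 Y111.389
G1 X135.277 Y113.611
G1 X137.499 Y118.974
G0 X132.901 Y79.277
M3 S453
G1 X64.968 Y144.662 F1644
G1 X126.319 Y108.736
G1 X132.901 Y79.277
G0 X44.728 Y121.685
M3 S453
G1 X111.562 Y121.685 F1644
G1 X111.562 Y108.174
G1 X44.728 Y108.174
G1 X44.728 Y121.685
G0 X13.804 Y81.208
M3 S453
G1 X14.442 Y110.946 F1644
G1 X39.877 Y95.525
G1 X13.804 Y81.208
G0 X81.910 Y102.782
M3 S453
G1 X64.712 Y85.885 F1644
G1 X48.200 Y72.629
G1 X31.212 Y59.694
G1 X12.585 Y43.760
M5
G0 X0.000 Y0.000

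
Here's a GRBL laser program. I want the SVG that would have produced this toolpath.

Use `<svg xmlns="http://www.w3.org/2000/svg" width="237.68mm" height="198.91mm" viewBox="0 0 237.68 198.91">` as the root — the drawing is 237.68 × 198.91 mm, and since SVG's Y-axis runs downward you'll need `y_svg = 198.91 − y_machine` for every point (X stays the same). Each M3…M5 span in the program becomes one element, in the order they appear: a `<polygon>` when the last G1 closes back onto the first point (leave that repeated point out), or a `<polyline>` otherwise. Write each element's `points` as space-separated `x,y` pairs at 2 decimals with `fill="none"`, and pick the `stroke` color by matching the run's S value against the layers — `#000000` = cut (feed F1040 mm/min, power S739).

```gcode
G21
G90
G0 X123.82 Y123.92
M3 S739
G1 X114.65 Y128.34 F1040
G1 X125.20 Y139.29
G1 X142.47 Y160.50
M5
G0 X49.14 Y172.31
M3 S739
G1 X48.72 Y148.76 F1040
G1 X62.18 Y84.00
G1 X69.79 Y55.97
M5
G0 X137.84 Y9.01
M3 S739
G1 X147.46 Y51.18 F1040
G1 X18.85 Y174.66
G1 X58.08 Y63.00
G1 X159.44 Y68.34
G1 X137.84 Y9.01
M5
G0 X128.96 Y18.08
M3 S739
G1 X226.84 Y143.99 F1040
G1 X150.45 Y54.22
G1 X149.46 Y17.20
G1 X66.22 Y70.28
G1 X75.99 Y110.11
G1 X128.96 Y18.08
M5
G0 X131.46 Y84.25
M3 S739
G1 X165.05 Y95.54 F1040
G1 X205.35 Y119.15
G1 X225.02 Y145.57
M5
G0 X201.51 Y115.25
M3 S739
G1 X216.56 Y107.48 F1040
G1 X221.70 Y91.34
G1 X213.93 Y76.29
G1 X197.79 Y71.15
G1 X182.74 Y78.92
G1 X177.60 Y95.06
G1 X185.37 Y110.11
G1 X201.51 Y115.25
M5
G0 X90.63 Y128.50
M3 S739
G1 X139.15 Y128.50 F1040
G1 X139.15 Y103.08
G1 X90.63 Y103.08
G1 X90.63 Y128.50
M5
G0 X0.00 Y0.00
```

y_svg = 198.91 − y_m. Every run uses S739, so all elements get stroke `#000000` (cut).

[1] open run; points: 123.82,74.99 114.65,70.57 125.20,59.62 142.47,38.41

[2] open run; points: 49.14,26.60 48.72,50.15 62.18,114.91 69.79,142.94

[3] closed run; points: 137.84,189.90 147.46,147.73 18.85,24.25 58.08,135.91 159.44,130.57

[4] closed run; points: 128.96,180.83 226.84,54.92 150.45,144.69 149.46,181.71 66.22,128.63 75.99,88.80

[5] open run; points: 131.46,114.66 165.05,103.37 205.35,79.76 225.02,53.34

[6] closed run; points: 201.51,83.66 216.56,91.43 221.70,107.57 213.93,122.62 197.79,127.76 182.74,119.99 177.60,103.85 185.37,88.80

[7] closed run; points: 90.63,70.41 139.15,70.41 139.15,95.83 90.63,95.83

<svg xmlns="http://www.w3.org/2000/svg" width="237.68mm" height="198.91mm" viewBox="0 0 237.68 198.91">
  <polyline points="123.82,74.99 114.65,70.57 125.20,59.62 142.47,38.41" fill="none" stroke="#000000"/>
  <polyline points="49.14,26.60 48.72,50.15 62.18,114.91 69.79,142.94" fill="none" stroke="#000000"/>
  <polygon points="137.84,189.90 147.46,147.73 18.85,24.25 58.08,135.91 159.44,130.57" fill="none" stroke="#000000"/>
  <polygon points="128.96,180.83 226.84,54.92 150.45,144.69 149.46,181.71 66.22,128.63 75.99,88.80" fill="none" stroke="#000000"/>
  <polyline points="131.46,114.66 165.05,103.37 205.35,79.76 225.02,53.34" fill="none" stroke="#000000"/>
  <polygon points="201.51,83.66 216.56,91.43 221.70,107.57 213.93,122.62 197.79,127.76 182.74,119.99 177.60,103.85 185.37,88.80" fill="none" stroke="#000000"/>
  <polygon points="90.63,70.41 139.15,70.41 139.15,95.83 90.63,95.83" fill="none" stroke="#000000"/>
</svg>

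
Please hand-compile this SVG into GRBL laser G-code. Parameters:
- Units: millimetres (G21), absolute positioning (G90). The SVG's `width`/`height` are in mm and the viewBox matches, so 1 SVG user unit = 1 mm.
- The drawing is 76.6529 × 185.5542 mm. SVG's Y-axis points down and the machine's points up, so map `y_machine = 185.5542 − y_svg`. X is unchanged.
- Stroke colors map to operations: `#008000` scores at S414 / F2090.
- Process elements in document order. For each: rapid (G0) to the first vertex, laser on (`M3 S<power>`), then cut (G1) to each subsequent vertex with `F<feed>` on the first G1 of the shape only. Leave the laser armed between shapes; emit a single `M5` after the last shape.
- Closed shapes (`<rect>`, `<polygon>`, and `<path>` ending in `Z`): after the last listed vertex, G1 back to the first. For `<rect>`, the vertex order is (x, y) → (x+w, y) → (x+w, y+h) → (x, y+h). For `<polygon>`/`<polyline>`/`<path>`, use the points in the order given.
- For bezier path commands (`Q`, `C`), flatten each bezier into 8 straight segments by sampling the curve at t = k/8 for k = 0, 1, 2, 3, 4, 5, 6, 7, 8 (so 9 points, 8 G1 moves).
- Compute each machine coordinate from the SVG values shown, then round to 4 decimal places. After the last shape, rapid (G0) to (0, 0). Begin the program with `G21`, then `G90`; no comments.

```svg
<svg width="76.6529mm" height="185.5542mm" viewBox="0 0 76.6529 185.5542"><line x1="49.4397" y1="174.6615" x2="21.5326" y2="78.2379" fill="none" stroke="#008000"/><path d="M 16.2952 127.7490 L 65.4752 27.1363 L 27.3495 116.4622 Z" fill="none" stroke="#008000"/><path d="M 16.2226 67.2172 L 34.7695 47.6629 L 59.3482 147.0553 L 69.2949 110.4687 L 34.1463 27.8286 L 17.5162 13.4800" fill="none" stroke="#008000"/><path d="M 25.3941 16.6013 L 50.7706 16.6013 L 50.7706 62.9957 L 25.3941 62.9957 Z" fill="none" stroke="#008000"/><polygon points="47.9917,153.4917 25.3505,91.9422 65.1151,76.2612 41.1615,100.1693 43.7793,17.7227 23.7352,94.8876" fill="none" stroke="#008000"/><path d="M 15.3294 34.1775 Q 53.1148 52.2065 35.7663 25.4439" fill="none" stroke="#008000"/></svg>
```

G21
G90
G0 X49.4397 Y10.8927
M3 S414
G1 X21.5326 Y107.3163 F2090
G0 X16.2952 Y57.8052
M3 S414
G1 X65.4752 Y158.4179 F2090
G1 X27.3495 Y69.0920
G1 X16.2952 Y57.8052
G0 X16.2226 Y118.3370
M3 S414
G1 X34.7695 Y137.8913 F2090
G1 X59.3482 Y38.4989
G1 X69.2949 Y75.0855
G1 X34.1463 Y157.7256
G1 X17.5162 Y172.0742
G0 X25.3941 Y168.9529
M3 S414
G1 X50.7706 Y168.9529 F2090
G1 X50.7706 Y122.5585
G1 X25.3941 Y122.5585
G1 X25.3941 Y168.9529
G0 X47.9917 Y32.0625
M3 S414
G1 X25.3505 Y93.6120 F2090
G1 X65.1151 Y109.2930
G1 X41.1615 Y85.3849
G1 X43.7793 Y167.8315
G1 X23.7352 Y90.6666
G1 X47.9917 Y32.0625
G0 X15.3294 Y151.3767
M3 S414
G1 X23.9143 Y147.5693 F2090
G1 X30.7762 Y145.1617
G1 X35.9152 Y144.1538
G1 X39.3313 Y144.5456
G1 X41.0245 Y146.3372
G1 X40.9947 Y149.5285
G1 X39.2420 Y154.1195
G1 X35.7663 Y160.1103
M5
G0 X0.0000 Y0.0000

1 u = 1 mm; y_m = 185.5542 − y.

[1] `<line>` line segment, #008000→score S414 F2090: (49.4397,10.8927) → (21.5326,107.3163)

[2] `<path>` closed polygon, #008000→score S414 F2090: (16.2952,57.8052) → (65.4752,158.4179) → (27.3495,69.0920) → (16.2952,57.8052) (closed)

[3] `<path>` open polyline, #008000→score S414 F2090: (16.2226,118.3370) → (34.7695,137.8913) → (59.3482,38.4989) → (69.2949,75.0855) → (34.1463,157.7256) → (17.5162,172.0742)

[4] `<path>` rectangle, #008000→score S414 F2090: (25.3941,168.9529) → (50.7706,168.9529) → (50.7706,122.5585) → (25.3941,122.5585) → (25.3941,168.9529) (closed)

[5] `<polygon>` closed polygon, #008000→score S414 F2090: (47.9917,32.0625) → (25.3505,93.6120) → (65.1151,109.2930) → (41.1615,85.3849) → (43.7793,167.8315) → (23.7352,90.6666) → (47.9917,32.0625) (closed)

[6] `<path>` quadratic bezier, #008000→score S414 F2090: (15.3294,151.3767) → (23.9143,147.5693) → (30.7762,145.1617) → (35.9152,144.1538) → (39.3313,144.5456) → (41.0245,146.3372) → (40.9947,149.5285) → (39.2420,154.1195) → (35.7663,160.1103)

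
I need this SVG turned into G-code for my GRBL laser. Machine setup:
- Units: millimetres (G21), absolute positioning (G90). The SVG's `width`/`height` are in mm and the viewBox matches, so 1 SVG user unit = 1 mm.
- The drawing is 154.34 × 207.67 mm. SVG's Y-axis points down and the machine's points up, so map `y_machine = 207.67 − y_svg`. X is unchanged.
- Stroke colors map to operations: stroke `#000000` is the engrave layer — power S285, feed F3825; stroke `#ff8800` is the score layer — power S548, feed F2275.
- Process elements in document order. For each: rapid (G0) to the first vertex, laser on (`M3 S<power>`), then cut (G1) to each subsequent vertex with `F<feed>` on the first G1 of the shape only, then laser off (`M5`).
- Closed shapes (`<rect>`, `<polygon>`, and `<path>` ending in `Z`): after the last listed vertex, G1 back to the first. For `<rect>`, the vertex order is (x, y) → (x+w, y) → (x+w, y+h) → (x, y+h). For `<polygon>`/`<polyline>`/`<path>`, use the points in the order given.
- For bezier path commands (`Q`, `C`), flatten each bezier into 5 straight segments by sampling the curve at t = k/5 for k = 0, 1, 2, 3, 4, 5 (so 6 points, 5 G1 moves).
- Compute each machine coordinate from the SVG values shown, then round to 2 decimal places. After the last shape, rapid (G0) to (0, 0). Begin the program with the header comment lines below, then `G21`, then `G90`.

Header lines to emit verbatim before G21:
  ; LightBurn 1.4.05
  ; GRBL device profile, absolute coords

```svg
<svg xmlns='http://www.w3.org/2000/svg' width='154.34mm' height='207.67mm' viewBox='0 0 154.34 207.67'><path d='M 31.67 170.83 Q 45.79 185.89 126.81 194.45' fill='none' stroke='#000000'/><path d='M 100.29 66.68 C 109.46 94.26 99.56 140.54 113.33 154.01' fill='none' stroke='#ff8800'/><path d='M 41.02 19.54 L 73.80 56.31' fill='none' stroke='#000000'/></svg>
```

; LightBurn 1.4.05
; GRBL device profile, absolute coords
G21
G90
G0 X31.67 Y36.84
M3 S285
G1 X39.99 Y31.08 F3825
G1 X53.67 Y25.83
G1 X72.70 Y21.11
G1 X97.08 Y16.90
G1 X126.81 Y13.22
M5
G0 X100.29 Y140.99
M3 S548
G1 X103.85 Y122.61 F2275
G1 X104.88 Y102.21
G1 X105.43 Y82.28
G1 X107.57 Y65.27
G1 X113.33 Y53.66
M5
G0 X41.02 Y188.13
M3 S285
G1 X73.80 Y151.36 F3825
M5
G0 X0.00 Y0.00

Since the viewBox matches the mm dimensions, user units are millimetres directly. The only transform is the Y-flip y_m = 207.67 − y_svg.

Shape 1 is a quadratic bezier drawn with `<path>`. Its stroke #000000 means engrave at S285, F3825. After flipping Y the toolpath is (31.67,36.84) → (39.99,31.08) → (53.67,25.83) → (72.70,21.11) → (97.08,16.90) → (126.81,13.22).

Shape 2 is a cubic bezier drawn with `<path>`. Its stroke #ff8800 means score at S548, F2275. After flipping Y the toolpath is (100.29,140.99) → (103.85,122.61) → (104.88,102.21) → (105.43,82.28) → (107.57,65.27) → (113.33,53.66).

Shape 3 is a line segment drawn with `<path>`. Its stroke #000000 means engrave at S285, F3825. After flipping Y the toolpath is (41.02,188.13) → (73.80,151.36).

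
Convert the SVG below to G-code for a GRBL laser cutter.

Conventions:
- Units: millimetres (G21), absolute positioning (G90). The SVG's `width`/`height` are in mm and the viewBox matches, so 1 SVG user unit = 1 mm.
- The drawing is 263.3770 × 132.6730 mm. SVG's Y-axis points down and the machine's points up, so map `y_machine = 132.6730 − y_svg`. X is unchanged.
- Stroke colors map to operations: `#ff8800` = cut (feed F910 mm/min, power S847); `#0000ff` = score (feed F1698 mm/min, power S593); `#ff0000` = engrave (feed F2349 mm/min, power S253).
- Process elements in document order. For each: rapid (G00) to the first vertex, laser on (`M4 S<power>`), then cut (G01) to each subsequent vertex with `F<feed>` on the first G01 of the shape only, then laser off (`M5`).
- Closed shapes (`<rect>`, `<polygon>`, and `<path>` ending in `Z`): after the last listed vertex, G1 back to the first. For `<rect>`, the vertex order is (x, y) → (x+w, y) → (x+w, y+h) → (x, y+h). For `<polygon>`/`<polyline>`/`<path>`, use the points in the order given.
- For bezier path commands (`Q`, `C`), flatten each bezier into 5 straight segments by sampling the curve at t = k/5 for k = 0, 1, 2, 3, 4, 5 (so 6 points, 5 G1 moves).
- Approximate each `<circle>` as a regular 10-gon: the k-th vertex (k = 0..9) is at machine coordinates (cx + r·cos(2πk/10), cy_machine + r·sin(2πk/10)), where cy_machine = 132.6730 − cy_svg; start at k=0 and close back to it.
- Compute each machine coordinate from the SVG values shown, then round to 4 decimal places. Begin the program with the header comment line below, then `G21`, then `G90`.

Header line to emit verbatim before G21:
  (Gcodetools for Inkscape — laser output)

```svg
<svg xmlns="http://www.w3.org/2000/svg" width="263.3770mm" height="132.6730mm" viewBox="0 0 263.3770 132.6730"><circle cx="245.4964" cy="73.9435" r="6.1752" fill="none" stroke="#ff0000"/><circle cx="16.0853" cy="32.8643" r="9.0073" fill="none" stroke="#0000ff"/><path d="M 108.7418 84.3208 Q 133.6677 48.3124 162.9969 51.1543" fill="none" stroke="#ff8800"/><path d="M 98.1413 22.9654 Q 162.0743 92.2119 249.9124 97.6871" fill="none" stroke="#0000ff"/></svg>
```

viewBox `0 0 263.3770 132.6730` with mm width/height → 1 unit = 1 mm. Flip: y_m = 132.6730 − y_svg.

**Shape 1** — `<circle>` circle, stroke `#ff0000` → engrave (S253, F2349). Machine vertices: (251.6716,58.7295) → (250.4922,62.3592) → (247.4046,64.6025) → (243.5882,64.6025) → (240.5006,62.3592) → (239.3212,58.7295) → (240.5006,55.0998) → (243.5882,52.8565) → (247.4046,52.8565) → (250.4922,55.0998) → (251.6716,58.7295). Closed: final G1 returns to the first vertex.

**Shape 2** — `<circle>` circle, stroke `#0000ff` → score (S593, F1698). Machine vertices: (25.0926,99.8087) → (23.3724,105.1031) → (18.8687,108.3752) → (13.3019,108.3752) → (8.7982,105.1031) → (7.0780,99.8087) → (8.7982,94.5143) → (13.3019,91.2422) → (18.8687,91.2422) → (23.3724,94.5143) → (25.0926,99.8087). Closed: final G1 returns to the first vertex.

**Shape 3** — `<path>` quadratic bezier, stroke `#ff8800` → cut (S847, F910). Control points (SVG): P0=(108.7418,84.3208), P1=(133.6677,48.3124), P2=(162.9969,51.1543); sampled at t=k/5. Machine vertices: (108.7418,48.3522) → (118.8883,61.2015) → (129.3870,70.9429) → (140.2381,77.5762) → (151.4414,81.1014) → (162.9969,81.5187). Open path.

**Shape 4** — `<path>` quadratic bezier, stroke `#0000ff` → score (S593, F1698). Control points (SVG): P0=(98.1413,22.9654), P1=(162.0743,92.2119), P2=(249.9124,97.6871); sampled at t=k/5. Machine vertices: (98.1413,109.7076) → (124.6707,84.5599) → (153.1125,64.5138) → (183.4667,49.5695) → (215.7334,39.7268) → (249.9124,34.9859). Open path.

(Gcodetools for Inkscape — laser output)
G21
G90
G00 X251.6716 Y58.7295
M4 S253
G01 X250.4922 Y62.3592 F2349
G01 X247.4046 Y64.6025
G01 X243.5882 Y64.6025
G01 X240.5006 Y62.3592
G01 X239.3212 Y58.7295
G01 X240.5006 Y55.0998
G01 X243.5882 Y52.8565
G01 X247.4046 Y52.8565
G01 X250.4922 Y55.0998
G01 X251.6716 Y58.7295
M5
G00 X25.0926 Y99.8087
M4 S593
G01 X23.3724 Y105.1031 F1698
G01 X18.8687 Y108.3752
G01 X13.3019 Y108.3752
G01 X8.7982 Y105.1031
G01 X7.0780 Y99.8087
G01 X8.7982 Y94.5143
G01 X13.3019 Y91.2422
G01 X18.8687 Y91.2422
G01 X23.3724 Y94.5143
G01 X25.0926 Y99.8087
M5
G00 X108.7418 Y48.3522
M4 S847
G01 X118.8883 Y61.2015 F910
G01 X129.3870 Y70.9429
G01 X140.2381 Y77.5762
G01 X151.4414 Y81.1014
G01 X162.9969 Y81.5187
M5
G00 X98.1413 Y109.7076
M4 S593
G01 X124.6707 Y84.5599 F1698
G01 X153.1125 Y64.5138
G01 X183.4667 Y49.5695
G01 X215.7334 Y39.7268
G01 X249.9124 Y34.9859
M5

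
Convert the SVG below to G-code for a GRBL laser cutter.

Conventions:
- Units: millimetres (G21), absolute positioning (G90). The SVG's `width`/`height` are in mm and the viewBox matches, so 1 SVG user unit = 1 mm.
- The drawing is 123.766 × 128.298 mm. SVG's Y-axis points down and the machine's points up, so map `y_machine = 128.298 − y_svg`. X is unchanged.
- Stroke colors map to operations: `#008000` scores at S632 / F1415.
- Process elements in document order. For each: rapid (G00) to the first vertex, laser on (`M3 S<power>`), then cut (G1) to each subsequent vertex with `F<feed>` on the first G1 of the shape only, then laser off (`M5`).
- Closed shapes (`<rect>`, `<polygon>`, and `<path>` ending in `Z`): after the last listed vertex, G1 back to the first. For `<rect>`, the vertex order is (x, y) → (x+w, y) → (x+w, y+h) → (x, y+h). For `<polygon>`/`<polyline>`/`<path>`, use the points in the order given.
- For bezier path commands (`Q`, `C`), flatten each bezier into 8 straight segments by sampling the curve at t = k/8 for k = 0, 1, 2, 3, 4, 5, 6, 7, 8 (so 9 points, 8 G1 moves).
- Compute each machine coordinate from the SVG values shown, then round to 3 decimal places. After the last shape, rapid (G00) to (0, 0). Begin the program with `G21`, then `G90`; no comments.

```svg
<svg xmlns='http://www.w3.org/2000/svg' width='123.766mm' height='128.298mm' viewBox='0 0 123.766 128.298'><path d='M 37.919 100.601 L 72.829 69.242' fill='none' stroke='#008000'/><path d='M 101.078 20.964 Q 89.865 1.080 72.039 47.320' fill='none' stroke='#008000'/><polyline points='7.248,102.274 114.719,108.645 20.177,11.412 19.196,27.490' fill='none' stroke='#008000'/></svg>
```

G21
G90
G00 X37.919 Y27.697
M3 S632
G1 X72.829 Y59.056 F1415
M5
G00 X101.078 Y107.334
M3 S632
G1 X98.171 Y111.272 F1415
G1 X95.058 Y113.143
G1 X91.738 Y112.948
G1 X88.212 Y110.687
G1 X84.479 Y106.359
G1 X80.539 Y99.965
G1 X76.392 Y91.505
G1 X72.039 Y80.978
M5
G00 X7.248 Y26.024
M3 S632
G1 X114.719 Y19.653 F1415
G1 X20.177 Y116.886
G1 X19.196 Y100.808
M5
G00 X0.000 Y0.000

1 u = 1 mm; y_m = 128.298 − y.

[1] `<path>` line segment, #008000→score S632 F1415: (37.919,27.697) → (72.829,59.056)

[2] `<path>` quadratic bezier, #008000→score S632 F1415: (101.078,107.334) → (98.171,111.272) → (95.058,113.143) → (91.738,112.948) → (88.212,110.687) → (84.479,106.359) → (80.539,99.965) → (76.392,91.505) → (72.039,80.978)

[3] `<polyline>` open polyline, #008000→score S632 F1415: (7.248,26.024) → (114.719,19.653) → (20.177,116.886) → (19.196,100.808)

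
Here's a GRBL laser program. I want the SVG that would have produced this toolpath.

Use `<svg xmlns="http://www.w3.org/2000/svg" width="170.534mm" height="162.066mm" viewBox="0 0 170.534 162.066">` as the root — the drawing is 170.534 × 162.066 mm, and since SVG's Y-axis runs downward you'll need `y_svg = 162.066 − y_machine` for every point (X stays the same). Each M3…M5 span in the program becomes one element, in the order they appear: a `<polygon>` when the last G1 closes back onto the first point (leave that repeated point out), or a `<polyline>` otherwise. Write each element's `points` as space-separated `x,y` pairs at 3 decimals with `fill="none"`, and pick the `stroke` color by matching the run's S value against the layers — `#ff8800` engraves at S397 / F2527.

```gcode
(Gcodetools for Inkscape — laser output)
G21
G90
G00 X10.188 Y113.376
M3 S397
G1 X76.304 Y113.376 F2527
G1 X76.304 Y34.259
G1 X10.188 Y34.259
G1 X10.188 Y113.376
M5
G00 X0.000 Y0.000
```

<svg xmlns="http://www.w3.org/2000/svg" width="170.534mm" height="162.066mm" viewBox="0 0 170.534 162.066">
  <polygon points="10.188,48.690 76.304,48.690 76.304,127.807 10.188,127.807" fill="none" stroke="#ff8800"/>
</svg>

Machine Y-up, SVG Y-down with viewBox height 162.066, so y_svg = 162.066 − y_machine; X carries over. Every run uses S397, so all elements get stroke `#ff8800` (engrave).

Run 1: The run returns to its start, so emit a `<polygon>` with points (Y-flipped): 10.188,48.690 76.304,48.690 76.304,127.807 10.188,127.807.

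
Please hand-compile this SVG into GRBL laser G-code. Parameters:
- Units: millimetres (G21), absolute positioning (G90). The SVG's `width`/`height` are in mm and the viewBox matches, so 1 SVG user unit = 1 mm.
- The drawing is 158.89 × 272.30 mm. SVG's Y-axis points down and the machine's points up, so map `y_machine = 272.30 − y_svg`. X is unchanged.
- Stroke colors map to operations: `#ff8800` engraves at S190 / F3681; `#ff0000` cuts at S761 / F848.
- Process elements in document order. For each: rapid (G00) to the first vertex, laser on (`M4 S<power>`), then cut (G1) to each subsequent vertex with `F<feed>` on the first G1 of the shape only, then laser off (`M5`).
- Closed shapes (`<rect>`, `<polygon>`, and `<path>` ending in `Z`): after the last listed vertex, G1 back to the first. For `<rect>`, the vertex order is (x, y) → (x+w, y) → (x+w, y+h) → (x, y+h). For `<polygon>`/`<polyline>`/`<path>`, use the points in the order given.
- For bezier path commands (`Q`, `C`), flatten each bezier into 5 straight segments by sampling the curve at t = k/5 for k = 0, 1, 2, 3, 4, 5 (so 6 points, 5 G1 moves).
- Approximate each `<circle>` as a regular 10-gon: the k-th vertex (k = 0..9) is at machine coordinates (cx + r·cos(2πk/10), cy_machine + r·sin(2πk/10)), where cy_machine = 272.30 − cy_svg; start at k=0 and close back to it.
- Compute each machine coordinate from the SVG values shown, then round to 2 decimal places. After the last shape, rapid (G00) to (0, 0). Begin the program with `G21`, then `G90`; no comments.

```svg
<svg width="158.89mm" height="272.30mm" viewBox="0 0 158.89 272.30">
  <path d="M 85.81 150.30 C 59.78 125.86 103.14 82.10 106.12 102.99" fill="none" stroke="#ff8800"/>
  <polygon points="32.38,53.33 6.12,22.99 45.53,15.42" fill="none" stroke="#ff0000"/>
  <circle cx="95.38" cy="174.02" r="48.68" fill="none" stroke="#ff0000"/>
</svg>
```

viewBox `0 0 158.89 272.30` with mm width/height → 1 unit = 1 mm. Flip: y_m = 272.30 − y_svg.

**Shape 1** — `<path>` cubic bezier, stroke `#ff8800` → engrave (S190, F3681). Control points (SVG): P0=(85.81,150.30), P1=(59.78,125.86), P2=(103.14,82.10), P3=(106.12,102.99); sampled at t=k/5. Machine vertices: (85.81,122.00) → (77.64,138.31) → (80.86,155.23) → (90.19,168.72) → (100.36,174.76) → (106.12,169.31). Open path.

**Shape 2** — `<polygon>` regular polygon, stroke `#ff0000` → cut (S761, F848). Machine vertices: (32.38,218.97) → (6.12,249.31) → (45.53,256.88) → (32.38,218.97). Closed: final G1 returns to the first vertex.

**Shape 3** — `<circle>` circle, stroke `#ff0000` → cut (S761, F848). Machine vertices: (144.06,98.28) → (134.76,126.89) → (110.42,144.58) → (80.34,144.58) → (56.00,126.89) → (46.70,98.28) → (56.00,69.67) → (80.34,51.98) → (110.42,51.98) → (134.76,69.67) → (144.06,98.28). Closed: final G1 returns to the first vertex.

G21
G90
G00 X85.81 Y122.00
M4 S190
G1 X77.64 Y138.31 F3681
G1 X80.86 Y155.23
G1 X90.19 Y168.72
G1 X100.36 Y174.76
G1 X106.12 Y169.31
M5
G00 X32.38 Y218.97
M4 S761
G1 X6.12 Y249.31 F848
G1 X45.53 Y256.88
G1 X32.38 Y218.97
M5
G00 X144.06 Y98.28
M4 S761
G1 X134.76 Y126.89 F848
G1 X110.42 Y144.58
G1 X80.34 Y144.58
G1 X56.00 Y126.89
G1 X46.70 Y98.28
G1 X56.00 Y69.67
G1 X80.34 Y51.98
G1 X110.42 Y51.98
G1 X134.76 Y69.67
G1 X144.06 Y98.28
M5
G00 X0.00 Y0.00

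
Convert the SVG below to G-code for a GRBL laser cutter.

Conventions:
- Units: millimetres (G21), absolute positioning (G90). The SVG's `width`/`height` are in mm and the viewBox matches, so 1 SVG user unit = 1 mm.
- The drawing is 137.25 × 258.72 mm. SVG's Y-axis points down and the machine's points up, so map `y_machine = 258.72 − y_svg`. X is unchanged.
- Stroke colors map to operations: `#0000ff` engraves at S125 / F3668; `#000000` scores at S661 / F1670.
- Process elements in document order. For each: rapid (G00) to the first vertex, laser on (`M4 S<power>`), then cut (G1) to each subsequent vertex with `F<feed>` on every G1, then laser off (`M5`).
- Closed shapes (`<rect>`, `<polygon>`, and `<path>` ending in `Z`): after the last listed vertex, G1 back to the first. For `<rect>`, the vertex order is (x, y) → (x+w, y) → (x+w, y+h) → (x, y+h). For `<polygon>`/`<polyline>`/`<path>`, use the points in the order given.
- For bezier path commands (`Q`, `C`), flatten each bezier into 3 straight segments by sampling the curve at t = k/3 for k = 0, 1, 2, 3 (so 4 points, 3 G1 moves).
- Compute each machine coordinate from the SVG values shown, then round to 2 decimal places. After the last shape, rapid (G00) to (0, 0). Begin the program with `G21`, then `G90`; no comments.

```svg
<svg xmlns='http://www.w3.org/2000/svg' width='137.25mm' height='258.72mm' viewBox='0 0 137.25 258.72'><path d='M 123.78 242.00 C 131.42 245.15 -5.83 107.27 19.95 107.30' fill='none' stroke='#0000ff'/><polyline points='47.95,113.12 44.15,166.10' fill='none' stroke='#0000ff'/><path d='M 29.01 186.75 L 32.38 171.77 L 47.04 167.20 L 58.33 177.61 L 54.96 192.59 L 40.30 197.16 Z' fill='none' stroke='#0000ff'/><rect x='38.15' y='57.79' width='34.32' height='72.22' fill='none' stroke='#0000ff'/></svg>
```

G21
G90
G00 X123.78 Y16.72
M4 S125
G1 X94.53 Y50.25 F3668
G1 X37.11 Y115.81 F3668
G1 X19.95 Y151.42 F3668
M5
G00 X47.95 Y145.60
M4 S125
G1 X44.15 Y92.62 F3668
M5
G00 X29.01 Y71.97
M4 S125
G1 X32.38 Y86.95 F3668
G1 X47.04 Y91.52 F3668
G1 X58.33 Y81.11 F3668
G1 X54.96 Y66.13 F3668
G1 X40.30 Y61.56 F3668
G1 X29.01 Y71.97 F3668
M5
G00 X38.15 Y200.93
M4 S125
G1 X72.47 Y200.93 F3668
G1 X72.47 Y128.71 F3668
G1 X38.15 Y128.71 F3668
G1 X38.15 Y200.93 F3668
M5
G00 X0.00 Y0.00

viewBox `0 0 137.25 258.72` with mm width/height → 1 unit = 1 mm. Flip: y_m = 258.72 − y_svg.

**Shape 1** — `<path>` cubic bezier, stroke `#0000ff` → engrave (S125, F3668). Control points (SVG): P0=(123.78,242.00), P1=(131.42,245.15), P2=(-5.83,107.27), P3=(19.95,107.30); sampled at t=k/3. Machine vertices: (123.78,16.72) → (94.53,50.25) → (37.11,115.81) → (19.95,151.42). Open path.

**Shape 2** — `<polyline>` line segment, stroke `#0000ff` → engrave (S125, F3668). Machine vertices: (47.95,145.60) → (44.15,92.62). Open path.

**Shape 3** — `<path>` regular polygon, stroke `#0000ff` → engrave (S125, F3668). Machine vertices: (29.01,71.97) → (32.38,86.95) → (47.04,91.52) → (58.33,81.11) → (54.96,66.13) → (40.30,61.56) → (29.01,71.97). Closed: final G1 returns to the first vertex.

**Shape 4** — `<rect>` rectangle, stroke `#0000ff` → engrave (S125, F3668). Machine vertices: (38.15,200.93) → (72.47,200.93) → (72.47,128.71) → (38.15,128.71) → (38.15,200.93). Closed: final G1 returns to the first vertex.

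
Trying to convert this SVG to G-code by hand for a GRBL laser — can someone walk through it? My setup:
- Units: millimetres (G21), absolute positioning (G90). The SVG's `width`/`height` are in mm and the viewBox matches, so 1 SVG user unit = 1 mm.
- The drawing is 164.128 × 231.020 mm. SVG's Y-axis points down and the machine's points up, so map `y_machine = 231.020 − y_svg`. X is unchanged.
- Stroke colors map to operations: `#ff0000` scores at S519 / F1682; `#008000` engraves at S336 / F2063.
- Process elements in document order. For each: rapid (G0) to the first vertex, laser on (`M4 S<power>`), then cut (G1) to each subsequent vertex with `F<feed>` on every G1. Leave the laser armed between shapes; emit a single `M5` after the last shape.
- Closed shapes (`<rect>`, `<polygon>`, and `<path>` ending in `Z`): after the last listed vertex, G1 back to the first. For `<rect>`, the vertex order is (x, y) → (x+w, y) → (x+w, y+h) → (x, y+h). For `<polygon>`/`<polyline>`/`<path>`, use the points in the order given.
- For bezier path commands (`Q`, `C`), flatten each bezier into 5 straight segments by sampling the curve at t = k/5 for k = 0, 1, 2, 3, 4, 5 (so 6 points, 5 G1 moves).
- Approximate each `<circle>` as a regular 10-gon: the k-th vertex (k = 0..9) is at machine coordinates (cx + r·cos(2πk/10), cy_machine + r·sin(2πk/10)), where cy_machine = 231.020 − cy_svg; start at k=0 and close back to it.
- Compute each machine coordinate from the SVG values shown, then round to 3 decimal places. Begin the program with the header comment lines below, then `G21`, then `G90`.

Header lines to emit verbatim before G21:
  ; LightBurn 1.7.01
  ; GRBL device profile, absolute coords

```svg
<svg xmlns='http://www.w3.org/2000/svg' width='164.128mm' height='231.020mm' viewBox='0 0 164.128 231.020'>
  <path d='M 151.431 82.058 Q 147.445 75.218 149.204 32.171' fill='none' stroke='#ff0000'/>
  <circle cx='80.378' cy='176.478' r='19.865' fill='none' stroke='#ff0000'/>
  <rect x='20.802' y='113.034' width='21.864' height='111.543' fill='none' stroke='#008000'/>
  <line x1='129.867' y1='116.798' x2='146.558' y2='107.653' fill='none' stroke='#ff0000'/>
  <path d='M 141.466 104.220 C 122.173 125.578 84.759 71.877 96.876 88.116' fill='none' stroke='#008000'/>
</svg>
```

; LightBurn 1.7.01
; GRBL device profile, absolute coords
G21
G90
G0 X151.431 Y148.962
M4 S519
G1 X150.066 Y153.146 F1682
G1 X149.161 Y160.227 F1682
G1 X148.716 Y170.205 F1682
G1 X148.730 Y183.078 F1682
G1 X149.204 Y198.849 F1682
G0 X100.243 Y54.542
M4 S519
G1 X96.449 Y66.218 F1682
G1 X86.517 Y73.435 F1682
G1 X74.239 Y73.435 F1682
G1 X64.307 Y66.218 F1682
G1 X60.513 Y54.542 F1682
G1 X64.307 Y42.866 F1682
G1 X74.239 Y35.649 F1682
G1 X86.517 Y35.649 F1682
G1 X96.449 Y42.866 F1682
G1 X100.243 Y54.542 F1682
G0 X20.802 Y117.986
M4 S336
G1 X42.666 Y117.986 F2063
G1 X42.666 Y6.443 F2063
G1 X20.802 Y6.443 F2063
G1 X20.802 Y117.986 F2063
G0 X129.867 Y114.222
M4 S519
G1 X146.558 Y123.367 F1682
G0 X141.466 Y126.800
M4 S336
G1 X128.257 Y121.832 F2063
G1 X113.946 Y127.919 F2063
G1 X101.781 Y138.100 F2063
G1 X95.008 Y145.415 F2063
G1 X96.876 Y142.904 F2063
M5

1 u = 1 mm; y_m = 231.020 − y.

[1] `<path>` quadratic bezier, #ff0000→score S519 F1682: (151.431,148.962) → (150.066,153.146) → (149.161,160.227) → (148.716,170.205) → (148.730,183.078) → (149.204,198.849)

[2] `<circle>` circle, #ff0000→score S519 F1682: (100.243,54.542) → (96.449,66.218) → (86.517,73.435) → (74.239,73.435) → (64.307,66.218) → (60.513,54.542) → (64.307,42.866) → (74.239,35.649) → (86.517,35.649) → (96.449,42.866) → (100.243,54.542) (closed)

[3] `<rect>` rectangle, #008000→engrave S336 F2063: (20.802,117.986) → (42.666,117.986) → (42.666,6.443) → (20.802,6.443) → (20.802,117.986) (closed)

[4] `<line>` line segment, #ff0000→score S519 F1682: (129.867,114.222) → (146.558,123.367)

[5] `<path>` cubic bezier, #008000→engrave S336 F2063: (141.466,126.800) → (128.257,121.832) → (113.946,127.919) → (101.781,138.100) → (95.008,145.415) → (96.876,142.904)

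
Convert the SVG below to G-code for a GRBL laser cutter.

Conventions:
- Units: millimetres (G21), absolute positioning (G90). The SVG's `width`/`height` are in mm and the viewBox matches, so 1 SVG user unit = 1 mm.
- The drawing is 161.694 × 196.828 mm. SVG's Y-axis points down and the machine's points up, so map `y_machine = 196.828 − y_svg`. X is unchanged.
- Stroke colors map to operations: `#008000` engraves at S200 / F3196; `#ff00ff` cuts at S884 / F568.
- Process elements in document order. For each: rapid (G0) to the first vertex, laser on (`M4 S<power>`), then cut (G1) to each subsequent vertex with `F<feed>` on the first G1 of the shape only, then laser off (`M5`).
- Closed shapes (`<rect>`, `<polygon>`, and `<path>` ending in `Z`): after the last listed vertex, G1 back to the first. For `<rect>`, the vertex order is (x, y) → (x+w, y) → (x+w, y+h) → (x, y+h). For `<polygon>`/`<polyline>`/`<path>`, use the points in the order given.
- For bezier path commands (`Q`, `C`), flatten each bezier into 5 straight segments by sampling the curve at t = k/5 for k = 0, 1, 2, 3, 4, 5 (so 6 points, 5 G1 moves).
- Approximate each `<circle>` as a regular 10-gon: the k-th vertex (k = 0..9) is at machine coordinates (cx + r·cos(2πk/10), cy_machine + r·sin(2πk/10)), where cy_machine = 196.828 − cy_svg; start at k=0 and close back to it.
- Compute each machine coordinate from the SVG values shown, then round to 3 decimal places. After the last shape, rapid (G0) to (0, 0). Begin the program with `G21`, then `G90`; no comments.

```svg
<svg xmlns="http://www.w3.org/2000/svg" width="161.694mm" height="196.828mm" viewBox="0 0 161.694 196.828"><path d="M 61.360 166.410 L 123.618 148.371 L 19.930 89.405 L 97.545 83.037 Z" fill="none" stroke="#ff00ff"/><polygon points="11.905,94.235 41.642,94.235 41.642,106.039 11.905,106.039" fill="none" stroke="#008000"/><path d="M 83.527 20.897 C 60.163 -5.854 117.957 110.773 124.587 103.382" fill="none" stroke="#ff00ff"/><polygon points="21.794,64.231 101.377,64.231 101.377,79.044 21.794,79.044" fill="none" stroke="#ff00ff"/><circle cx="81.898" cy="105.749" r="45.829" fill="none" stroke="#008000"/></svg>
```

G21
G90
G0 X61.360 Y30.418
M4 S884
G1 X123.618 Y48.457 F568
G1 X19.930 Y107.423
G1 X97.545 Y113.791
G1 X61.360 Y30.418
M5
G0 X11.905 Y102.593
M4 S200
G1 X41.642 Y102.593 F3196
G1 X41.642 Y90.789
G1 X11.905 Y90.789
G1 X11.905 Y102.593
M5
G0 X83.527 Y175.931
M4 S884
G1 X78.189 Y176.915 F568
G1 X85.977 Y156.324
G1 X100.541 Y126.992
G1 X115.528 Y101.754
G1 X124.587 Y93.446
M5
G0 X21.794 Y132.597
M4 S884
G1 X101.377 Y132.597 F568
G1 X101.377 Y117.784
G1 X21.794 Y117.784
G1 X21.794 Y132.597
M5
G0 X127.727 Y91.079
M4 S200
G1 X118.974 Y118.017 F3196
G1 X96.060 Y134.665
G1 X67.736 Y134.665
G1 X44.822 Y118.017
G1 X36.069 Y91.079
G1 X44.822 Y64.141
G1 X67.736 Y47.493
G1 X96.060 Y47.493
G1 X118.974 Y64.141
G1 X127.727 Y91.079
M5
G0 X0.000 Y0.000

1 u = 1 mm; y_m = 196.828 − y.

[1] `<path>` closed polygon, #ff00ff→cut S884 F568: (61.360,30.418) → (123.618,48.457) → (19.930,107.423) → (97.545,113.791) → (61.360,30.418) (closed)

[2] `<polygon>` rectangle, #008000→engrave S200 F3196: (11.905,102.593) → (41.642,102.593) → (41.642,90.789) → (11.905,90.789) → (11.905,102.593) (closed)

[3] `<path>` cubic bezier, #ff00ff→cut S884 F568: (83.527,175.931) → (78.189,176.915) → (85.977,156.324) → (100.541,126.992) → (115.528,101.754) → (124.587,93.446)

[4] `<polygon>` rectangle, #ff00ff→cut S884 F568: (21.794,132.597) → (101.377,132.597) → (101.377,117.784) → (21.794,117.784) → (21.794,132.597) (closed)

[5] `<circle>` circle, #008000→engrave S200 F3196: (127.727,91.079) → (118.974,118.017) → (96.060,134.665) → (67.736,134.665) → (44.822,118.017) → (36.069,91.079) → (44.822,64.141) → (67.736,47.493) → (96.060,47.493) → (118.974,64.141) → (127.727,91.079) (closed)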